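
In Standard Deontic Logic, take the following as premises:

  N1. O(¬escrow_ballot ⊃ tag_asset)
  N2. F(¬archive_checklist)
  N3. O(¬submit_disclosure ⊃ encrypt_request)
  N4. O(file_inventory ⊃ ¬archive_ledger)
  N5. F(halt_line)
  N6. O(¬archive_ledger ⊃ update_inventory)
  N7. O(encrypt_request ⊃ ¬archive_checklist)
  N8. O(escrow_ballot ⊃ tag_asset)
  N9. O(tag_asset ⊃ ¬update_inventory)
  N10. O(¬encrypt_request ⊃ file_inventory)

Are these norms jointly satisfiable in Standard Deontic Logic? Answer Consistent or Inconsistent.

Premises 8 and 1 are O(escrow_ballot ⊃ tag_asset) and O(¬escrow_ballot ⊃ tag_asset); every ideal world satisfies escrow_ballot or ¬escrow_ballot, so in either case tag_asset holds — hence O(tag_asset).
Premise 9 is O(tag_asset ⊃ ¬update_inventory); since O(tag_asset), deontic closure gives O(¬update_inventory).
The contrapositive of premise 6 (O(¬archive_ledger ⊃ update_inventory)) is O(¬update_inventory ⊃ archive_ledger), and O(¬update_inventory) is already established, so O(archive_ledger).
Premise 4 is O(file_inventory ⊃ ¬archive_ledger); contrapositively O(archive_ledger ⊃ ¬file_inventory). Since O(archive_ledger) holds, K gives O(¬file_inventory).
Premise 10, O(¬encrypt_request ⊃ file_inventory), contraposes to O(¬file_inventory ⊃ encrypt_request); with O(¬file_inventory) we get O(encrypt_request).
Premise 7 is O(encrypt_request ⊃ ¬archive_checklist); since O(encrypt_request), deontic closure gives O(¬archive_checklist).
However, F(¬archive_checklist) at premise 2 amounts to O(archive_checklist).
We now have both O(¬archive_checklist) and O(archive_checklist) — archive_checklist is simultaneously obligatory and forbidden, violating the D-axiom.

Inconsistent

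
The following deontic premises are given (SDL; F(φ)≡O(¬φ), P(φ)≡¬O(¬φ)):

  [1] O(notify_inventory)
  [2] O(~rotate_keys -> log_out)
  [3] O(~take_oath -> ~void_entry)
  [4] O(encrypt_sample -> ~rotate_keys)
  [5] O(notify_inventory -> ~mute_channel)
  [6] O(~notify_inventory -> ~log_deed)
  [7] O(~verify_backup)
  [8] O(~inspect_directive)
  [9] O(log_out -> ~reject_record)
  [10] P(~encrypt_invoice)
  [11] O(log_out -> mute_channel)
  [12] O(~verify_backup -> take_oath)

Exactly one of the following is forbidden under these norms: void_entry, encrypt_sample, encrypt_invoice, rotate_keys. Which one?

Premise 1 gives O(notify_inventory).
With premise 5, O(notify_inventory -> ~mute_channel), the K-axiom yields O(~mute_channel).
Premise 11 is O(log_out -> mute_channel); contrapositively O(~mute_channel -> ~log_out). Since O(~mute_channel) holds, K gives O(~log_out).
The contrapositive of premise 2 (O(~rotate_keys -> log_out)) is O(~log_out -> rotate_keys), and O(~log_out) is already established, so O(rotate_keys).
Premise 4 is O(encrypt_sample -> ~rotate_keys); contrapositively O(rotate_keys -> ~encrypt_sample). Since O(rotate_keys) holds, K gives O(~encrypt_sample).
So O(~encrypt_sample) holds, i.e. encrypt_sample is forbidden. None of the other listed options is forbidden under the premises.

encrypt_sample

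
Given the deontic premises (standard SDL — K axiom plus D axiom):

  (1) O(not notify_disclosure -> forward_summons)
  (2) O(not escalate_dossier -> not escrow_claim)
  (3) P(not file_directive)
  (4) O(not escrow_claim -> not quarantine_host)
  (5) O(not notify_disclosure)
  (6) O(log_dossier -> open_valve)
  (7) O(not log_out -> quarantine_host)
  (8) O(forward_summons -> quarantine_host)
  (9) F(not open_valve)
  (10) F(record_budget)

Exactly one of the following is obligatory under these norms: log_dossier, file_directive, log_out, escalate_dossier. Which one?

escalate_dossier

Premise 5 states O(not notify_disclosure) outright.
With premise 1, O(not notify_disclosure -> forward_summons), the K-axiom yields O(forward_summons).
Premise 8 is O(forward_summons -> quarantine_host); since O(forward_summons), deontic closure gives O(quarantine_host).
Premise 4 is O(not escrow_claim -> not quarantine_host); contrapositively O(quarantine_host -> escrow_claim). Since O(quarantine_host) holds, K gives O(escrow_claim).
Premise 2 is O(not escalate_dossier -> not escrow_claim); contrapositively O(escrow_claim -> escalate_dossier). Since O(escrow_claim) holds, K gives O(escalate_dossier).
So O(escalate_dossier) holds — escalate_dossier is obligatory. None of the other listed options is made obligatory by any chain of premises.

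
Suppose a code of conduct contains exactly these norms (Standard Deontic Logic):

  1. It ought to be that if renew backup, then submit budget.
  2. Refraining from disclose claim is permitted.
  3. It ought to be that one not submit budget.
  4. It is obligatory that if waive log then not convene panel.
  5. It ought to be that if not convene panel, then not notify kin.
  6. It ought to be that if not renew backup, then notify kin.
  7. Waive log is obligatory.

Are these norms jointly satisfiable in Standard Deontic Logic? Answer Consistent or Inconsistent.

From premise 3 we have O(¬submit_budget).
Premise 1, O(renew_backup → submit_budget), contraposes to O(¬submit_budget → ¬renew_backup); with O(¬submit_budget) we get O(¬renew_backup).
From O(¬renew_backup) and premise 6, O(¬renew_backup → notify_kin), we obtain O(notify_kin).
Premise 5, O(¬convene_panel → ¬notify_kin), contraposes to O(notify_kin → convene_panel); with O(notify_kin) we get O(convene_panel).
Premise 4 is O(waive_log → ¬convene_panel); contrapositively O(convene_panel → ¬waive_log). Since O(convene_panel) holds, K gives O(¬waive_log).
But premise 7 directly asserts O(waive_log).
We now have both O(¬waive_log) and O(waive_log) — waive_log is simultaneously obligatory and forbidden, violating the D-axiom.

Inconsistent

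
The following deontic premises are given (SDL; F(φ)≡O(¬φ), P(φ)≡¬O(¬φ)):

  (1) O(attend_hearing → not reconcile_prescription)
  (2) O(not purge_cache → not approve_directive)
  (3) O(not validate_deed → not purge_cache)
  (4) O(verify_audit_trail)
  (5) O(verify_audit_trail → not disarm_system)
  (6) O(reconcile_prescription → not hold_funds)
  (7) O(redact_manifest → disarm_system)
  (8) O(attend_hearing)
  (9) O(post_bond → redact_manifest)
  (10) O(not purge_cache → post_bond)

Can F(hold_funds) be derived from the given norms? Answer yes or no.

Premise 6 is O(reconcile_prescription → not hold_funds), but O(reconcile_prescription) is not derivable from the premises, so it does not yield O(not hold_funds).
No other premise forces O(not hold_funds). An ideal world satisfying every premise can still have hold_funds true, so F(hold_funds) is not derivable.

No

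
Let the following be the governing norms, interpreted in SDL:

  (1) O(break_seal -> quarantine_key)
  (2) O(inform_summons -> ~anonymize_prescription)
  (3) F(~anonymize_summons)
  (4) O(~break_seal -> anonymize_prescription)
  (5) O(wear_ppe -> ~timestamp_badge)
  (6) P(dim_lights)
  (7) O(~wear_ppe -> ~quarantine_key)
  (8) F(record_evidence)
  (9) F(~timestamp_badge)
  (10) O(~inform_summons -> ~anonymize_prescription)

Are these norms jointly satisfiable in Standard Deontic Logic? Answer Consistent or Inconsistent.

Premises 10 and 2 are O(~inform_summons -> ~anonymize_prescription) and O(inform_summons -> ~anonymize_prescription); every ideal world satisfies ~inform_summons or inform_summons, so in either case ~anonymize_prescription holds — hence O(~anonymize_prescription).
The contrapositive of premise 4 (O(~break_seal -> anonymize_prescription)) is O(~anonymize_prescription -> break_seal), and O(~anonymize_prescription) is already established, so O(break_seal).
Premise 1 is O(break_seal -> quarantine_key); since O(break_seal), deontic closure gives O(quarantine_key).
Premise 7 is O(~wear_ppe -> ~quarantine_key); contrapositively O(quarantine_key -> wear_ppe). Since O(quarantine_key) holds, K gives O(wear_ppe).
From O(wear_ppe) and premise 5, O(wear_ppe -> ~timestamp_badge), we obtain O(~timestamp_badge).
But premise 9, F(~timestamp_badge), means O(timestamp_badge).
We now have both O(~timestamp_badge) and O(timestamp_badge) — timestamp_badge is simultaneously obligatory and forbidden, violating the D-axiom.

Inconsistent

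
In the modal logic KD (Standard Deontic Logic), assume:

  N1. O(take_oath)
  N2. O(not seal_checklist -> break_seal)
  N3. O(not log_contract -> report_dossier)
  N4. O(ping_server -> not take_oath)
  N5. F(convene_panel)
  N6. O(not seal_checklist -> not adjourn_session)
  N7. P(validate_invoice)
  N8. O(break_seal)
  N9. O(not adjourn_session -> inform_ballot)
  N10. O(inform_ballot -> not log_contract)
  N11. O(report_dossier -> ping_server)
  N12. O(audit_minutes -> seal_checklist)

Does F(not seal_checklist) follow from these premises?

Premise 1 gives O(take_oath).
Premise 4, O(ping_server -> not take_oath), contraposes to O(take_oath -> not ping_server); with O(take_oath) we get O(not ping_server).
The contrapositive of premise 11 (O(report_dossier -> ping_server)) is O(not ping_server -> not report_dossier), and O(not ping_server) is already established, so O(not report_dossier).
The contrapositive of premise 3 (O(not log_contract -> report_dossier)) is O(not report_dossier -> log_contract), and O(not report_dossier) is already established, so O(log_contract).
Premise 10 is O(inform_ballot -> not log_contract); contrapositively O(log_contract -> not inform_ballot). Since O(log_contract) holds, K gives O(not inform_ballot).
Premise 9, O(not adjourn_session -> inform_ballot), contraposes to O(not inform_ballot -> adjourn_session); with O(not inform_ballot) we get O(adjourn_session).
Premise 6 is O(not seal_checklist -> not adjourn_session); contrapositively O(adjourn_session -> seal_checklist). Since O(adjourn_session) holds, K gives O(seal_checklist).
Premises 2, 5, 7, 8, 12 do not contribute to this derivation.
So O(seal_checklist) holds, i.e. F(not seal_checklist). The claim follows.

Yes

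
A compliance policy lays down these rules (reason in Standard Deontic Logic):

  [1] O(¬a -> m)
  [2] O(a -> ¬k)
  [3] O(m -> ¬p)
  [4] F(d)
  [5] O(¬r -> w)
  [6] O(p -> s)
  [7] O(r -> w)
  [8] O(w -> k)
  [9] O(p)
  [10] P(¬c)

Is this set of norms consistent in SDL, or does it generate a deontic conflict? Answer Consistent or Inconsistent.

By case analysis on ¬r: premise 5 gives O(¬r -> w) and premise 7 gives O(r -> w), so O(w) either way.
From O(w) and premise 8, O(w -> k), we obtain O(k).
Premise 2 is O(a -> ¬k); contrapositively O(k -> ¬a). Since O(k) holds, K gives O(¬a).
From O(¬a) and premise 1, O(¬a -> m), we obtain O(m).
From O(m) and premise 3, O(m -> ¬p), we obtain O(¬p).
But premise 9 directly asserts O(p).
We now have both O(¬p) and O(p) — p is simultaneously obligatory and forbidden, violating the D-axiom.

Inconsistent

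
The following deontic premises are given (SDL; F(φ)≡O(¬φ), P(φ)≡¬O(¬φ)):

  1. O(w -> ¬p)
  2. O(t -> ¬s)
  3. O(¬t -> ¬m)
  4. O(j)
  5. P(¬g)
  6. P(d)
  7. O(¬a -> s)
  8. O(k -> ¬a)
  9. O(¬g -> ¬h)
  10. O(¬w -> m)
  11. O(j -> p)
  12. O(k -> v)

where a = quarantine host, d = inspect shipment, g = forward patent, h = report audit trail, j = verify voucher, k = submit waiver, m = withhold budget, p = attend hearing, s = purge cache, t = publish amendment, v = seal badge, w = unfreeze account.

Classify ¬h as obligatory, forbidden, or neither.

Neither

Premise 9 is O(¬g -> ¬h), but O(¬g) is not derivable from the premises (the permission P(¬g) asserts only ¬O(g), not O(¬g)), so it does not yield O(¬h).
No premise or chain of K-axiom applications forces O(¬h), and none forces O(h). So ¬h is neither obligatory nor forbidden under these norms.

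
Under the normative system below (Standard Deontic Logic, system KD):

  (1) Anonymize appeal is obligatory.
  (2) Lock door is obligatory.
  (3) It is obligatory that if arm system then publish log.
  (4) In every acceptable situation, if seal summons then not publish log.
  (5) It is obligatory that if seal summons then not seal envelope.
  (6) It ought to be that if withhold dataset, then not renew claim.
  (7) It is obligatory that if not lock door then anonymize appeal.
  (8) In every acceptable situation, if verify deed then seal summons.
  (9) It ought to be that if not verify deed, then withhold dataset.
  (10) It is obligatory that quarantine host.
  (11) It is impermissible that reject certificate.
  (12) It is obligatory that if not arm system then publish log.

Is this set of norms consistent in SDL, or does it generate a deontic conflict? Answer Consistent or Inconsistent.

Premise 7 is O(¬lock_door → anonymize_appeal); even if O(anonymize_appeal) held, inferring O(¬lock_door) would be affirming the consequent — invalid.
So O(¬lock_door) is not derivable, and the apparent clash with O(lock_door) does not arise.
A world satisfying every obligation exists (e.g. anonymize_appeal=true, arm_system=false, lock_door=true, publish_log=true, quarantine_host=true, reject_certificate=false, renew_claim=false, seal_envelope=false, seal_summons=false, verify_deed=false, withhold_dataset=true); no atom is both obligatory and forbidden, so the set is consistent.

Consistent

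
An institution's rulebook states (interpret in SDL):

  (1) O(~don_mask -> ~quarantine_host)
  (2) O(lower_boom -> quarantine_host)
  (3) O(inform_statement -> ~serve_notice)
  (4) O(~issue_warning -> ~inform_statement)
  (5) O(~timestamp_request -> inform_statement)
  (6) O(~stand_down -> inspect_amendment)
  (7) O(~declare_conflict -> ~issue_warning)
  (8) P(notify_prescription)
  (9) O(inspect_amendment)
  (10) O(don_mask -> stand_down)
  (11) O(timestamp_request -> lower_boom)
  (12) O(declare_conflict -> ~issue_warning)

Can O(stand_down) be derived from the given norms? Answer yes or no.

Yes

Premises 12 and 7 are O(declare_conflict -> ~issue_warning) and O(~declare_conflict -> ~issue_warning); every ideal world satisfies declare_conflict or ~declare_conflict, so in either case ~issue_warning holds — hence O(~issue_warning).
With premise 4, O(~issue_warning -> ~inform_statement), the K-axiom yields O(~inform_statement).
Premise 5, O(~timestamp_request -> inform_statement), contraposes to O(~inform_statement -> timestamp_request); with O(~inform_statement) we get O(timestamp_request).
From O(timestamp_request) and premise 11, O(timestamp_request -> lower_boom), we obtain O(lower_boom).
From O(lower_boom) and premise 2, O(lower_boom -> quarantine_host), we obtain O(quarantine_host).
The contrapositive of premise 1 (O(~don_mask -> ~quarantine_host)) is O(quarantine_host -> don_mask), and O(quarantine_host) is already established, so O(don_mask).
Applying K to premise 10 (O(don_mask -> stand_down)) and O(don_mask) yields O(stand_down).
Premises 3, 6, 8, 9 do not contribute to this derivation.
So O(stand_down) follows.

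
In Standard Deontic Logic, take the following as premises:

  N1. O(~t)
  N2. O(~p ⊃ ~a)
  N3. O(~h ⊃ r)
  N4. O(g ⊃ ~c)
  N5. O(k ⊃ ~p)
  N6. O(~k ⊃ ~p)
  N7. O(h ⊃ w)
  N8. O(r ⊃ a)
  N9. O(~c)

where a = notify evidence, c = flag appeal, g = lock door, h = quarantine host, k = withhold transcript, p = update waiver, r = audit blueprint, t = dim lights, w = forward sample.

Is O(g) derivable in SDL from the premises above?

Premise 4 is O(g ⊃ ~c); even if O(~c) held, inferring O(g) would be affirming the consequent — invalid.
No other premise forces O(g). An ideal world satisfying every premise can still have g false, so O(g) is not derivable.

No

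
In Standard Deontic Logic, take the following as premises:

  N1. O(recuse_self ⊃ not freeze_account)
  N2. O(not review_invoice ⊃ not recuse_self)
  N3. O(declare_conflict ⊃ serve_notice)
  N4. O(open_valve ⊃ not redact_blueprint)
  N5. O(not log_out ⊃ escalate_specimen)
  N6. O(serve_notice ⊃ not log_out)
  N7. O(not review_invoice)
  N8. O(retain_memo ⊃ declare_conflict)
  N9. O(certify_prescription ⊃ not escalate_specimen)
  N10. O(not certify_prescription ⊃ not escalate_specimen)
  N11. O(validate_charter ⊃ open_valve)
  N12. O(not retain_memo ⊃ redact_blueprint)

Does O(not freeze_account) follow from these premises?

No

Premise 1 is O(recuse_self ⊃ not freeze_account), but O(recuse_self) is not derivable from the premises, so it does not yield O(not freeze_account).
No other premise forces O(not freeze_account). An ideal world satisfying every premise can still have not freeze_account false, so O(not freeze_account) is not derivable.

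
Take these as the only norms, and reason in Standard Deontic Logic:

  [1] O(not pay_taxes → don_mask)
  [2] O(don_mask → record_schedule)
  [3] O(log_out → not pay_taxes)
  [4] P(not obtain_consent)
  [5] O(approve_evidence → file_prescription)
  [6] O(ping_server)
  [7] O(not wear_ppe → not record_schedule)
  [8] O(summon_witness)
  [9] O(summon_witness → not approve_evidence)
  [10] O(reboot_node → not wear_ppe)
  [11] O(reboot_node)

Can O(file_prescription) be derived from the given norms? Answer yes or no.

No

Premise 5 is O(approve_evidence → file_prescription), but O(approve_evidence) is not derivable from the premises, so it does not yield O(file_prescription).
No other premise forces O(file_prescription). An ideal world satisfying every premise can still have file_prescription false, so O(file_prescription) is not derivable.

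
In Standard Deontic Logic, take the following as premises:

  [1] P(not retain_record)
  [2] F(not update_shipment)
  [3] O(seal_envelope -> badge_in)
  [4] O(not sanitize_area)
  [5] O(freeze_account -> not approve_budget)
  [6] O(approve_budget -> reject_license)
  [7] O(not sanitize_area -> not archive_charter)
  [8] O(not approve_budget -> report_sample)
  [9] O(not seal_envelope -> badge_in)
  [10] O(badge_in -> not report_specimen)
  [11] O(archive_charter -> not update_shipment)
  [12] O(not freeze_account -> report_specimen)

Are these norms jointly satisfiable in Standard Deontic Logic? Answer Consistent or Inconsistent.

Premise 11 is O(archive_charter -> not update_shipment), but O(archive_charter) is not derivable from the premises, so it does not yield O(not update_shipment).
So O(not update_shipment) is not derivable, and the apparent clash with O(update_shipment) does not arise.
A world satisfying every obligation exists (e.g. approve_budget=false, archive_charter=false, badge_in=true, freeze_account=true, reject_license=false, report_sample=true, report_specimen=false, retain_record=false, sanitize_area=false, seal_envelope=false, update_shipment=true); no atom is both obligatory and forbidden, so the set is consistent.

Consistent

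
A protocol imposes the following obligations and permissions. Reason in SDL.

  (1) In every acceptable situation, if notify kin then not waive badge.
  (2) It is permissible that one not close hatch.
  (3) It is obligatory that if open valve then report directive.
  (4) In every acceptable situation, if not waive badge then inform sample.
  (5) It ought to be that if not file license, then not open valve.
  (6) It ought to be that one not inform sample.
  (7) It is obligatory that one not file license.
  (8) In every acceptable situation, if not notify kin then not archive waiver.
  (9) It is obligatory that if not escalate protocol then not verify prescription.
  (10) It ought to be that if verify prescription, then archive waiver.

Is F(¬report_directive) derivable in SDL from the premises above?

No

Premise 3 is O(open_valve → report_directive), but O(open_valve) is not derivable from the premises, so it does not yield O(report_directive).
No other premise forces O(report_directive). An ideal world satisfying every premise can still have ¬report_directive true, so F(¬report_directive) is not derivable.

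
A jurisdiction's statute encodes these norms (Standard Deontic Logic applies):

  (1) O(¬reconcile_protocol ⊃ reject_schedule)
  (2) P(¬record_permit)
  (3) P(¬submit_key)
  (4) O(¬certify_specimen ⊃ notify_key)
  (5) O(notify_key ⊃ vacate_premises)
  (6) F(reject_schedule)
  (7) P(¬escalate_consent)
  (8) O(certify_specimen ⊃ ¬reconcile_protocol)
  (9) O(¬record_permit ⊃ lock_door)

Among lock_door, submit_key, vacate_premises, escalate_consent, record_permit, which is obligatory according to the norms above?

Premise 6 is F(reject_schedule), i.e. O(¬reject_schedule).
Premise 1 is O(¬reconcile_protocol ⊃ reject_schedule); contrapositively O(¬reject_schedule ⊃ reconcile_protocol). Since O(¬reject_schedule) holds, K gives O(reconcile_protocol).
The contrapositive of premise 8 (O(certify_specimen ⊃ ¬reconcile_protocol)) is O(reconcile_protocol ⊃ ¬certify_specimen), and O(reconcile_protocol) is already established, so O(¬certify_specimen).
From O(¬certify_specimen) and premise 4, O(¬certify_specimen ⊃ notify_key), we obtain O(notify_key).
From O(notify_key) and premise 5, O(notify_key ⊃ vacate_premises), we obtain O(vacate_premises).
So O(vacate_premises) holds — vacate_premises is obligatory. None of the other listed options is made obligatory by any chain of premises.

vacate_premises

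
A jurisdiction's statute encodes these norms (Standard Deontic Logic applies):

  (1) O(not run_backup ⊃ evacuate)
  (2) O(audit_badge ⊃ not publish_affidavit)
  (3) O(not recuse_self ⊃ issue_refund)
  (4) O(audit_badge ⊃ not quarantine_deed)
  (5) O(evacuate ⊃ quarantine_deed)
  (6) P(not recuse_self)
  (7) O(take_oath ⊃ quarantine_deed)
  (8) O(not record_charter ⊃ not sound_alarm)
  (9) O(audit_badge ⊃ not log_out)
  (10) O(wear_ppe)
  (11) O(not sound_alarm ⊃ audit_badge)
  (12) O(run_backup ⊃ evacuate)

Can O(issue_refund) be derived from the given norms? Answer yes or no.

Premise 3 is O(not recuse_self ⊃ issue_refund), but O(not recuse_self) is not derivable from the premises (the permission P(not recuse_self) asserts only not O(recuse_self), not O(not recuse_self)), so it does not yield O(issue_refund).
No other premise forces O(issue_refund). An ideal world satisfying every premise can still have issue_refund false, so O(issue_refund) is not derivable.

No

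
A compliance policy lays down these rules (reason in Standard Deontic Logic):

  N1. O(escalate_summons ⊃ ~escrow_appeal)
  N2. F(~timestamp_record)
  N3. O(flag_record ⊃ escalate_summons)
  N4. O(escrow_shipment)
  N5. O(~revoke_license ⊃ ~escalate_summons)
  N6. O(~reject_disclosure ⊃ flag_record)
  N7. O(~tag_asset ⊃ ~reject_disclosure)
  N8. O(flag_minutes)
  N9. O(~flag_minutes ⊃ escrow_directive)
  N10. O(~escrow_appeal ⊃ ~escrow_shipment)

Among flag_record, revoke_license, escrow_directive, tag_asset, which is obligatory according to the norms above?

tag_asset

Premise 4 gives O(escrow_shipment).
The contrapositive of premise 10 (O(~escrow_appeal ⊃ ~escrow_shipment)) is O(escrow_shipment ⊃ escrow_appeal), and O(escrow_shipment) is already established, so O(escrow_appeal).
The contrapositive of premise 1 (O(escalate_summons ⊃ ~escrow_appeal)) is O(escrow_appeal ⊃ ~escalate_summons), and O(escrow_appeal) is already established, so O(~escalate_summons).
Premise 3, O(flag_record ⊃ escalate_summons), contraposes to O(~escalate_summons ⊃ ~flag_record); with O(~escalate_summons) we get O(~flag_record).
Premise 6, O(~reject_disclosure ⊃ flag_record), contraposes to O(~flag_record ⊃ reject_disclosure); with O(~flag_record) we get O(reject_disclosure).
Premise 7 is O(~tag_asset ⊃ ~reject_disclosure); contrapositively O(reject_disclosure ⊃ tag_asset). Since O(reject_disclosure) holds, K gives O(tag_asset).
So O(tag_asset) holds — tag_asset is obligatory. None of the other listed options is made obligatory by any chain of premises.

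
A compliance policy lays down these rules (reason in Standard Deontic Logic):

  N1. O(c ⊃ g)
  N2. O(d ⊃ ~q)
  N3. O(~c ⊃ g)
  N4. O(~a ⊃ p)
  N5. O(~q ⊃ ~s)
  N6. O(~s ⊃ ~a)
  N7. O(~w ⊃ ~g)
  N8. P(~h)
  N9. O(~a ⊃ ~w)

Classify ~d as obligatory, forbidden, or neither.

Premises 1 and 3 are O(c ⊃ g) and O(~c ⊃ g); every ideal world satisfies c or ~c, so in either case g holds — hence O(g).
Premise 7 is O(~w ⊃ ~g); contrapositively O(g ⊃ w). Since O(g) holds, K gives O(w).
Premise 9 is O(~a ⊃ ~w); contrapositively O(w ⊃ a). Since O(w) holds, K gives O(a).
The contrapositive of premise 6 (O(~s ⊃ ~a)) is O(a ⊃ s), and O(a) is already established, so O(s).
Premise 5, O(~q ⊃ ~s), contraposes to O(s ⊃ q); with O(s) we get O(q).
Premise 2, O(d ⊃ ~q), contraposes to O(q ⊃ ~d); with O(q) we get O(~d).
Premises 4, 8 do not contribute to this derivation.
Hence ~d is obligatory.

Obligatory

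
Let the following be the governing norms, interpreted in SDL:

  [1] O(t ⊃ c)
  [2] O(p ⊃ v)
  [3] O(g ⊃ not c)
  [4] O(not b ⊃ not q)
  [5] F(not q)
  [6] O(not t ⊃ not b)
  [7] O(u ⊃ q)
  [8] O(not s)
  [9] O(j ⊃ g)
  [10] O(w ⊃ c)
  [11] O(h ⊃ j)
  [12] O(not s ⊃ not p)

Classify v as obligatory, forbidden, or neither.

Premise 2 is O(p ⊃ v), but O(p) is not derivable from the premises, so it does not yield O(v).
No premise or chain of K-axiom applications forces O(v), and none forces O(not v). So v is neither obligatory nor forbidden under these norms.

Neither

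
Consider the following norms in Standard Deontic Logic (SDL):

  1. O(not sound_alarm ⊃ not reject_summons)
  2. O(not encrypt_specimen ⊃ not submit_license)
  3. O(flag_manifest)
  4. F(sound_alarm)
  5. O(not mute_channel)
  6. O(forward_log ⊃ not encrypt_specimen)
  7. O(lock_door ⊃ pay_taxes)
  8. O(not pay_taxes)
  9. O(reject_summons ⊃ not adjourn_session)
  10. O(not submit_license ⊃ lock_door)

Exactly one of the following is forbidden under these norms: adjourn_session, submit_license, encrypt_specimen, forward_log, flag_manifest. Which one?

forward_log

Premise 8 states O(not pay_taxes) outright.
Premise 7 is O(lock_door ⊃ pay_taxes); contrapositively O(not pay_taxes ⊃ not lock_door). Since O(not pay_taxes) holds, K gives O(not lock_door).
Premise 10, O(not submit_license ⊃ lock_door), contraposes to O(not lock_door ⊃ submit_license); with O(not lock_door) we get O(submit_license).
Premise 2, O(not encrypt_specimen ⊃ not submit_license), contraposes to O(submit_license ⊃ encrypt_specimen); with O(submit_license) we get O(encrypt_specimen).
The contrapositive of premise 6 (O(forward_log ⊃ not encrypt_specimen)) is O(encrypt_specimen ⊃ not forward_log), and O(encrypt_specimen) is already established, so O(not forward_log).
So O(not forward_log) holds, i.e. forward_log is forbidden. None of the other listed options is forbidden under the premises.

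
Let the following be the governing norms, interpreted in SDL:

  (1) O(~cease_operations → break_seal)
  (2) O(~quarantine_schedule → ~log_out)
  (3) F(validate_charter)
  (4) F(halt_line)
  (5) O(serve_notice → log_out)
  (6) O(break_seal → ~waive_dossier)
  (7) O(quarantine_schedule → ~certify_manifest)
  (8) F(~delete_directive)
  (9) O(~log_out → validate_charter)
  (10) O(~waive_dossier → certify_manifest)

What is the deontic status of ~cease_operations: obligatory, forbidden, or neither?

Forbidden

F(validate_charter) at premise 3 means O(~validate_charter).
The contrapositive of premise 9 (O(~log_out → validate_charter)) is O(~validate_charter → log_out), and O(~validate_charter) is already established, so O(log_out).
Premise 2, O(~quarantine_schedule → ~log_out), contraposes to O(log_out → quarantine_schedule); with O(log_out) we get O(quarantine_schedule).
With premise 7, O(quarantine_schedule → ~certify_manifest), the K-axiom yields O(~certify_manifest).
Premise 10 is O(~waive_dossier → certify_manifest); contrapositively O(~certify_manifest → waive_dossier). Since O(~certify_manifest) holds, K gives O(waive_dossier).
The contrapositive of premise 6 (O(break_seal → ~waive_dossier)) is O(waive_dossier → ~break_seal), and O(waive_dossier) is already established, so O(~break_seal).
The contrapositive of premise 1 (O(~cease_operations → break_seal)) is O(~break_seal → cease_operations), and O(~break_seal) is already established, so O(cease_operations).
Premises 4, 5, 8 do not contribute to this derivation.
Thus O(cease_operations), which is F(~cease_operations): ~cease_operations is forbidden.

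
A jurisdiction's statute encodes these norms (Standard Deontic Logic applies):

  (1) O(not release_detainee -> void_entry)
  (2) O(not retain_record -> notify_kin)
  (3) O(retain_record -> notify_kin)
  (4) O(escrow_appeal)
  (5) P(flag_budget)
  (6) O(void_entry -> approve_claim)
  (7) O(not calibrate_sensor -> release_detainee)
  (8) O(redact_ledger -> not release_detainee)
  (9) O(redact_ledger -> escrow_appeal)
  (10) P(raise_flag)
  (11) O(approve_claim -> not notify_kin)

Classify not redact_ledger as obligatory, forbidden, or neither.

Obligatory

By case analysis on not retain_record: premise 2 gives O(not retain_record -> notify_kin) and premise 3 gives O(retain_record -> notify_kin), so O(notify_kin) either way.
Premise 11, O(approve_claim -> not notify_kin), contraposes to O(notify_kin -> not approve_claim); with O(notify_kin) we get O(not approve_claim).
The contrapositive of premise 6 (O(void_entry -> approve_claim)) is O(not approve_claim -> not void_entry), and O(not approve_claim) is already established, so O(not void_entry).
The contrapositive of premise 1 (O(not release_detainee -> void_entry)) is O(not void_entry -> release_detainee), and O(not void_entry) is already established, so O(release_detainee).
The contrapositive of premise 8 (O(redact_ledger -> not release_detainee)) is O(release_detainee -> not redact_ledger), and O(release_detainee) is already established, so O(not redact_ledger).
Premises 4, 5, 7, 9, 10 do not contribute to this derivation.
Hence not redact_ledger is obligatory.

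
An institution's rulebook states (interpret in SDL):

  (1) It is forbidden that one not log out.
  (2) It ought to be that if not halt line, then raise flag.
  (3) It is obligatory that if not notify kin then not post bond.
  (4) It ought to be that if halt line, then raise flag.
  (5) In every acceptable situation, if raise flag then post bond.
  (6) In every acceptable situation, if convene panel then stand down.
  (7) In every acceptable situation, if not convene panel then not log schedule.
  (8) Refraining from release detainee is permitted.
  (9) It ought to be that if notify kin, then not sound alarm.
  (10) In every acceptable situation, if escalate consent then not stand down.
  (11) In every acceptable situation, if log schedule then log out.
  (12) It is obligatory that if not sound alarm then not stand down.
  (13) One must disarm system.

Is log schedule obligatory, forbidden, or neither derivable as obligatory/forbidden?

Premises 4 and 2 are O(halt_line → raise_flag) and O(¬halt_line → raise_flag); every ideal world satisfies halt_line or ¬halt_line, so in either case raise_flag holds — hence O(raise_flag).
From O(raise_flag) and premise 5, O(raise_flag → post_bond), we obtain O(post_bond).
Premise 3 is O(¬notify_kin → ¬post_bond); contrapositively O(post_bond → notify_kin). Since O(post_bond) holds, K gives O(notify_kin).
Applying K to premise 9 (O(notify_kin → ¬sound_alarm)) and O(notify_kin) yields O(¬sound_alarm).
Premise 12 is O(¬sound_alarm → ¬stand_down); since O(¬sound_alarm), deontic closure gives O(¬stand_down).
The contrapositive of premise 6 (O(convene_panel → stand_down)) is O(¬stand_down → ¬convene_panel), and O(¬stand_down) is already established, so O(¬convene_panel).
With premise 7, O(¬convene_panel → ¬log_schedule), the K-axiom yields O(¬log_schedule).
Premises 1, 8, 10, 11, 13 do not contribute to this derivation.
Thus O(¬log_schedule), which is F(log_schedule): log_schedule is forbidden.

Forbidden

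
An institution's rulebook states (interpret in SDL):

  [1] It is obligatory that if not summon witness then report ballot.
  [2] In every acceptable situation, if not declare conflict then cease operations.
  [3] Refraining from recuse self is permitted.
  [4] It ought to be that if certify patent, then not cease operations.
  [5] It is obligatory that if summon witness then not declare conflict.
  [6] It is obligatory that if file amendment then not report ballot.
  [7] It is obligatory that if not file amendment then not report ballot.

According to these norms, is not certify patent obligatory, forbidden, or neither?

By case analysis on file_amendment: premise 6 gives O(file_amendment → ¬report_ballot) and premise 7 gives O(¬file_amendment → ¬report_ballot), so O(¬report_ballot) either way.
The contrapositive of premise 1 (O(¬summon_witness → report_ballot)) is O(¬report_ballot → summon_witness), and O(¬report_ballot) is already established, so O(summon_witness).
Applying K to premise 5 (O(summon_witness → ¬declare_conflict)) and O(summon_witness) yields O(¬declare_conflict).
Premise 2 is O(¬declare_conflict → cease_operations); since O(¬declare_conflict), deontic closure gives O(cease_operations).
Premise 4 is O(certify_patent → ¬cease_operations); contrapositively O(cease_operations → ¬certify_patent). Since O(cease_operations) holds, K gives O(¬certify_patent).
Premise 3 does not contribute to this derivation.
Hence ¬certify_patent is obligatory.

Obligatory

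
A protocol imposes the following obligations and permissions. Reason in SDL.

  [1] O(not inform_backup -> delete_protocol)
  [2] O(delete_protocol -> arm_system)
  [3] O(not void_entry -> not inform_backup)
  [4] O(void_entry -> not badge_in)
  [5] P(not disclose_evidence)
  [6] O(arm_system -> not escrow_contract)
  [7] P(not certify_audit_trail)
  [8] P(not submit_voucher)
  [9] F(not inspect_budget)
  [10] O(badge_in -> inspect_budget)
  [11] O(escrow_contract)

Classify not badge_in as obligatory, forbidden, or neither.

Obligatory

Premise 11 gives O(escrow_contract).
Premise 6, O(arm_system -> not escrow_contract), contraposes to O(escrow_contract -> not arm_system); with O(escrow_contract) we get O(not arm_system).
Premise 2, O(delete_protocol -> arm_system), contraposes to O(not arm_system -> not delete_protocol); with O(not arm_system) we get O(not delete_protocol).
Premise 1, O(not inform_backup -> delete_protocol), contraposes to O(not delete_protocol -> inform_backup); with O(not delete_protocol) we get O(inform_backup).
The contrapositive of premise 3 (O(not void_entry -> not inform_backup)) is O(inform_backup -> void_entry), and O(inform_backup) is already established, so O(void_entry).
From O(void_entry) and premise 4, O(void_entry -> not badge_in), we obtain O(not badge_in).
Premises 5, 7, 8, 9, 10 do not contribute to this derivation.
Hence not badge_in is obligatory.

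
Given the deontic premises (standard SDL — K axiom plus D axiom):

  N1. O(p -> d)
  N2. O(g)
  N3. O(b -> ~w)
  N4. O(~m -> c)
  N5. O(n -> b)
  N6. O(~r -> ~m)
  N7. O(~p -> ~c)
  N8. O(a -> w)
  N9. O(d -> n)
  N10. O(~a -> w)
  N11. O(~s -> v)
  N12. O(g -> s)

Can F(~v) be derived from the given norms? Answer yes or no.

Premise 11 is O(~s -> v), but O(~s) is not derivable from the premises, so it does not yield O(v).
No other premise forces O(v). An ideal world satisfying every premise can still have ~v true, so F(~v) is not derivable.

No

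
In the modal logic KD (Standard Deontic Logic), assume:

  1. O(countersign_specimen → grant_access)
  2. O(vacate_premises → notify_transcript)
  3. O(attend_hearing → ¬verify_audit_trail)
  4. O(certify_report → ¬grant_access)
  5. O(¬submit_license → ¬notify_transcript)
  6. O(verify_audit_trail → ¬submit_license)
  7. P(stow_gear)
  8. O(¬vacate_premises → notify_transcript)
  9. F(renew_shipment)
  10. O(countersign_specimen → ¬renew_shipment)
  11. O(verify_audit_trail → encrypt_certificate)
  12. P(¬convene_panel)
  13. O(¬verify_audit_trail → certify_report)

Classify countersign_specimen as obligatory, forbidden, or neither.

Forbidden

Premises 8 and 2 cover both cases: O(¬vacate_premises → notify_transcript) and O(vacate_premises → notify_transcript). Since ¬vacate_premises ∨ vacate_premises is a tautology, O(notify_transcript) follows.
Premise 5, O(¬submit_license → ¬notify_transcript), contraposes to O(notify_transcript → submit_license); with O(notify_transcript) we get O(submit_license).
Premise 6, O(verify_audit_trail → ¬submit_license), contraposes to O(submit_license → ¬verify_audit_trail); with O(submit_license) we get O(¬verify_audit_trail).
From O(¬verify_audit_trail) and premise 13, O(¬verify_audit_trail → certify_report), we obtain O(certify_report).
With premise 4, O(certify_report → ¬grant_access), the K-axiom yields O(¬grant_access).
The contrapositive of premise 1 (O(countersign_specimen → grant_access)) is O(¬grant_access → ¬countersign_specimen), and O(¬grant_access) is already established, so O(¬countersign_specimen).
Premises 3, 7, 9, 10, 11, 12 do not contribute to this derivation.
Thus O(¬countersign_specimen), which is F(countersign_specimen): countersign_specimen is forbidden.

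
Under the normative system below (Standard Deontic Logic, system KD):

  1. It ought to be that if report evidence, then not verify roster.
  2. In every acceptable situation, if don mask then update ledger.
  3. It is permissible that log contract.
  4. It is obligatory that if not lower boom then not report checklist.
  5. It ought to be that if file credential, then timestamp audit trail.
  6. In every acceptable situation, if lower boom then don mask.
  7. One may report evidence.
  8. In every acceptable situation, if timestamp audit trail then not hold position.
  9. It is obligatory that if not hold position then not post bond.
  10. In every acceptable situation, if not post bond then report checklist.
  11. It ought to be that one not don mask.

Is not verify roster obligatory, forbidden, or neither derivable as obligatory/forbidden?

Premise 1 is O(report_evidence → ¬verify_roster), but O(report_evidence) is not derivable from the premises (the permission P(report_evidence) asserts only ¬O(¬report_evidence), not O(report_evidence)), so it does not yield O(¬verify_roster).
No premise or chain of K-axiom applications forces O(¬verify_roster), and none forces O(verify_roster). So ¬verify_roster is neither obligatory nor forbidden under these norms.

Neither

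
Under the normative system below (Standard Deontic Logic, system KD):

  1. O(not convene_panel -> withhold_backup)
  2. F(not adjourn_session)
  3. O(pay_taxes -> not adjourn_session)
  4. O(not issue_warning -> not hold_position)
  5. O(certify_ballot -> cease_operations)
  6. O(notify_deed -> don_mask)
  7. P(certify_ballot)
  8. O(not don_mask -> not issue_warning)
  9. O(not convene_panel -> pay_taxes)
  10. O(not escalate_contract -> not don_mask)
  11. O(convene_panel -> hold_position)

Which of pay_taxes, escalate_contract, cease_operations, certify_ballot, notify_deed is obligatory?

escalate_contract

F(not adjourn_session) at premise 2 means O(adjourn_session).
Premise 3, O(pay_taxes -> not adjourn_session), contraposes to O(adjourn_session -> not pay_taxes); with O(adjourn_session) we get O(not pay_taxes).
Premise 9, O(not convene_panel -> pay_taxes), contraposes to O(not pay_taxes -> convene_panel); with O(not pay_taxes) we get O(convene_panel).
From O(convene_panel) and premise 11, O(convene_panel -> hold_position), we obtain O(hold_position).
The contrapositive of premise 4 (O(not issue_warning -> not hold_position)) is O(hold_position -> issue_warning), and O(hold_position) is already established, so O(issue_warning).
Premise 8, O(not don_mask -> not issue_warning), contraposes to O(issue_warning -> don_mask); with O(issue_warning) we get O(don_mask).
Premise 10, O(not escalate_contract -> not don_mask), contraposes to O(don_mask -> escalate_contract); with O(don_mask) we get O(escalate_contract).
So O(escalate_contract) holds — escalate_contract is obligatory. None of the other listed options is made obligatory by any chain of premises.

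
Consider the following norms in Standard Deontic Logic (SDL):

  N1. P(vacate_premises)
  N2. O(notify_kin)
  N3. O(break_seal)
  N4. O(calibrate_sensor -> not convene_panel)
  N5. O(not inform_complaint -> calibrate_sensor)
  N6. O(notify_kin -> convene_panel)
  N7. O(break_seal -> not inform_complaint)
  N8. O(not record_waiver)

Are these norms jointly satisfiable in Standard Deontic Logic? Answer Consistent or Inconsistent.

Premise 3 states O(break_seal) outright.
Applying K to premise 7 (O(break_seal -> not inform_complaint)) and O(break_seal) yields O(not inform_complaint).
From O(not inform_complaint) and premise 5, O(not inform_complaint -> calibrate_sensor), we obtain O(calibrate_sensor).
From O(calibrate_sensor) and premise 4, O(calibrate_sensor -> not convene_panel), we obtain O(not convene_panel).
The contrapositive of premise 6 (O(notify_kin -> convene_panel)) is O(not convene_panel -> not notify_kin), and O(not convene_panel) is already established, so O(not notify_kin).
But premise 2 directly asserts O(notify_kin).
We now have both O(not notify_kin) and O(notify_kin) — notify_kin is simultaneously obligatory and forbidden, violating the D-axiom.

Inconsistent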